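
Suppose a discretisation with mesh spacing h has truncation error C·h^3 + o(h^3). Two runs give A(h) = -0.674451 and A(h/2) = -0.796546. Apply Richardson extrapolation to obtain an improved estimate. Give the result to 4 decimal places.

The leading error scales as h^3; refining by a factor of 2 reduces it by 2^3 = 8.
Extrapolated value = (8·A(h/2) − A(h)) / (8 − 1)
= (8·(-0.796546) − (-0.674451)) / 7
= -5.697917 / 7 = -0.813988

-0.8140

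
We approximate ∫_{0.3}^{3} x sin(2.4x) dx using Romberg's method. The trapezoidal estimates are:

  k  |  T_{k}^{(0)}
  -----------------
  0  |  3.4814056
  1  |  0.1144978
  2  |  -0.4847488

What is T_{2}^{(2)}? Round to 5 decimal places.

-0.66294

Richardson extrapolation on the trapezoidal column (denominator 4−1=3):
T_{1}^{(1)} = (4·0.1144978 − 3.4814056) / 3 = -1.0078048
T_{2}^{(1)} = -0.4847488 + (-0.4847488 − 0.1144978)/3 = -0.6844977
T_{2}^{(2)} = (16·(-0.6844977) − (-1.0078048)) / 15 = -0.6629439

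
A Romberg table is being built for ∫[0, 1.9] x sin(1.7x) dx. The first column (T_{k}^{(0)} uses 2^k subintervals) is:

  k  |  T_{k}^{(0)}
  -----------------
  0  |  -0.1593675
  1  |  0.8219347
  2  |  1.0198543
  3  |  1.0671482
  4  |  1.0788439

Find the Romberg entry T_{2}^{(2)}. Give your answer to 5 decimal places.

T_{1}^{(1)} = (4·0.8219347 − (-0.1593675)) / 3 = 1.1490354
T_{2}^{(1)} = 1.0198543 + (1.0198543 − 0.8219347)/3 = 1.0858275
T_{2}^{(2)} = (16·1.0858275 − 1.1490354) / 15 = 1.0816136
(Column j=1 coincides with Simpson's rule on the same nodes.)

1.08161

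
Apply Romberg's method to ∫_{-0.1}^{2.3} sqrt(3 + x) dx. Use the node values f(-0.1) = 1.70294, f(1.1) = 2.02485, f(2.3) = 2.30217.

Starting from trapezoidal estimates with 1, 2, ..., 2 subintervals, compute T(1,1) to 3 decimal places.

T(0,0) (trapezoid, 1 panel, h=2.4000): 4.80613
T(1,0) (trapezoid, 2 panels, h=1.2000): 4.83289
T(1,1) = 4.83289 + (4.83289 − 4.80613)/3 = 4.84181

4.842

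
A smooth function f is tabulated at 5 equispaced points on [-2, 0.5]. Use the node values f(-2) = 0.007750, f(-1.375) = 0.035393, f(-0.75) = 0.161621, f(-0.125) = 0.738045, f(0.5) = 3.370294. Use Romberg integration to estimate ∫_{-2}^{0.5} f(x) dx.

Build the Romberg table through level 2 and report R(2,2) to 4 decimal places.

R(0,0) (trapezoid, 1 panel, h=2.5000): 4.222555
R(1,0) (trapezoid, 2 panels, h=1.2500): 2.313304
R(2,0) (trapezoid, 4 panels, h=0.6250): 1.640051
R(1,1) = 2.313304 + (2.313304 − 4.222555)/3 = 1.676887
R(2,1) = 1.640051 + (1.640051 − 2.313304)/3 = 1.415633
R(2,2) = 1.415633 + (1.415633 − 1.676887)/15 = 1.398216

1.3982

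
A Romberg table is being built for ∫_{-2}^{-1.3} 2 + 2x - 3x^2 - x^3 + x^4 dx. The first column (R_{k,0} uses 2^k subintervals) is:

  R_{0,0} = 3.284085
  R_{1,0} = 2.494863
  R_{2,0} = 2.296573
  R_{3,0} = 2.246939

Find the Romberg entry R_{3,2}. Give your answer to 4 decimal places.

2.2304

Richardson extrapolation on the trapezoidal column (denominator 4−1=3):
R_{2,1} = 2.296573 + (2.296573 − 2.494863)/3 = 2.230476
R_{3,1} = 2.246939 + (2.246939 − 2.296573)/3 = 2.230394
R_{3,2} = 2.230394 + (2.230394 − 2.230476)/15 = 2.230389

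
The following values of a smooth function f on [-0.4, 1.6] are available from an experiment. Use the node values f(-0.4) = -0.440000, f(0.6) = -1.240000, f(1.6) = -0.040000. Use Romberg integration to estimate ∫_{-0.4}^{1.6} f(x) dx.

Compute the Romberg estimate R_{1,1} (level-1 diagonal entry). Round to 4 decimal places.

-1.8133

R_{0,0} (trapezoid, 1 panel, h=2.0000): -0.480000
R_{1,0} (trapezoid, 2 panels, h=1.0000): -1.480000
R_{1,1} = -1.480000 + (-1.480000 − (-0.480000))/3 = -1.813333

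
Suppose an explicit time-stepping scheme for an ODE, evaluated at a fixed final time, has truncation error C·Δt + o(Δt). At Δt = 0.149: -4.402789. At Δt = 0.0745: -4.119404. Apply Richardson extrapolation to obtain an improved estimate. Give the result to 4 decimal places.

-3.8360

Extrapolated value = (2·A(Δt/2) − A(Δt)) / (2 − 1)
= (2·(-4.119404) − (-4.402789)) / 1
= -3.836019 / 1 = -3.836019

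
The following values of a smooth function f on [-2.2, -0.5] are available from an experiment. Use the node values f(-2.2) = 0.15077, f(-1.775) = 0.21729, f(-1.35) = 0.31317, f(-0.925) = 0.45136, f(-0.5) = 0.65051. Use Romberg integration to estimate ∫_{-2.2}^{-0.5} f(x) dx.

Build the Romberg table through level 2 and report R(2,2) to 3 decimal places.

0.581

R(0,0) (trapezoid, 1 panel, h=1.7000): 0.68109
R(1,0) (trapezoid, 2 panels, h=0.8500): 0.60674
R(2,0) (trapezoid, 4 panels, h=0.4250): 0.58755
R(1,1) = 0.60674 + (0.60674 − 0.68109)/3 = 0.58196
R(2,1) = 0.58755 + (0.58755 − 0.60674)/3 = 0.58115
R(2,2) = 0.58115 + (0.58115 − 0.58196)/15 = 0.58110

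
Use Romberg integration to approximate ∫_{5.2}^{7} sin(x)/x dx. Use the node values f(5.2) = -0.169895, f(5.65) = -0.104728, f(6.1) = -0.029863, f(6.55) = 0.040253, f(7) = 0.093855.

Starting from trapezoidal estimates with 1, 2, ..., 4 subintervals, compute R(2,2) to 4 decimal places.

-0.0591

R(0,0) (trapezoid, 1 panel, h=1.8000): -0.068436
R(1,0) (trapezoid, 2 panels, h=0.9000): -0.061095
R(2,0) (trapezoid, 4 panels, h=0.4500): -0.059561
R(1,1) = -0.061095 + (-0.061095 − (-0.068436))/3 = -0.058648
R(2,1) = -0.059561 + (-0.059561 − (-0.061095))/3 = -0.059050
R(2,2) = -0.059050 + (-0.059050 − (-0.058648))/15 = -0.059077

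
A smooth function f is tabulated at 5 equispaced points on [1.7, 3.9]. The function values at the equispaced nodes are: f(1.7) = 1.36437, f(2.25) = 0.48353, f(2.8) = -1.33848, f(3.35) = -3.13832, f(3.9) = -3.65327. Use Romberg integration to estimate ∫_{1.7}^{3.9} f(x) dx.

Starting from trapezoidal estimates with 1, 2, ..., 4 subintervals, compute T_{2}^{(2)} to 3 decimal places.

-2.861

T_{0}^{(0)} (trapezoid, 1 panel, h=2.2000): -2.51779
T_{1}^{(0)} (trapezoid, 2 panels, h=1.1000): -2.73122
T_{2}^{(0)} (trapezoid, 4 panels, h=0.5500): -2.82575
T_{1}^{(1)} = -2.73122 + (-2.73122 − (-2.51779))/3 = -2.80236
T_{2}^{(1)} = -2.82575 + (-2.82575 − (-2.73122))/3 = -2.85726
T_{2}^{(2)} = -2.85726 + (-2.85726 − (-2.80236))/15 = -2.86092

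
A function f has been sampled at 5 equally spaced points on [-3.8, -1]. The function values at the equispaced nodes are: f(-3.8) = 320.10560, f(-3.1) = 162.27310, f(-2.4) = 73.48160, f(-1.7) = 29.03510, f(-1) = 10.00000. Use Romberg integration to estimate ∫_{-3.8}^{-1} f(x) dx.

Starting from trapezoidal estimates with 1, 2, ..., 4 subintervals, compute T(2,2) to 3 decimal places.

289.781

T(0,0) (trapezoid, 1 panel, h=2.8000): 462.14784
T(1,0) (trapezoid, 2 panels, h=1.4000): 333.94816
T(2,0) (trapezoid, 4 panels, h=0.7000): 300.88982
T(1,1) = 333.94816 + (333.94816 − 462.14784)/3 = 291.21493
T(2,1) = 300.88982 + (300.88982 − 333.94816)/3 = 289.87037
T(2,2) = 289.87037 + (289.87037 − 291.21493)/15 = 289.78073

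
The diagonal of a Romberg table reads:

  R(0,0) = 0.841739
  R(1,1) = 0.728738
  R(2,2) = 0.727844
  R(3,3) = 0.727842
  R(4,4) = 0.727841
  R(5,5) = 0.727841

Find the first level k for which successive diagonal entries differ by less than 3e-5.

k = 3

|R(1,1) − R(0,0)| = 0.113001 ≥ 3e-5
|R(2,2) − R(1,1)| = 0.000894 ≥ 3e-5
|R(3,3) − R(2,2)| = 0.000002 < 3e-5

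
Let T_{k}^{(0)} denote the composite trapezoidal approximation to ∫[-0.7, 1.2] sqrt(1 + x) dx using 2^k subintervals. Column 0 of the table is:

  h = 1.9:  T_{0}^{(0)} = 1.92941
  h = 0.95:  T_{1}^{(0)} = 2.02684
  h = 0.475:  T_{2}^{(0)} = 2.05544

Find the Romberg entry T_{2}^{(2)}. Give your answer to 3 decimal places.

Richardson extrapolation on the trapezoidal column (denominator 4−1=3):
T_{1}^{(1)} = 2.02684 + (2.02684 − 1.92941)/3 = 2.05932
T_{2}^{(1)} = (4·2.05544 − 2.02684) / 3 = 2.06497
T_{2}^{(2)} = 2.06497 + (2.06497 − 2.05932)/15 = 2.06535

2.065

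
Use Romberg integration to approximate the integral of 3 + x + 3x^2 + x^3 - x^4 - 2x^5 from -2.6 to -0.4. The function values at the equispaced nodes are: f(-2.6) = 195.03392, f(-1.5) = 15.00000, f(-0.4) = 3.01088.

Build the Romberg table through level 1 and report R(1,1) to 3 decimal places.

94.616

R(0,0) (trapezoid, 1 panel, h=2.2000): 217.84928
R(1,0) (trapezoid, 2 panels, h=1.1000): 125.42464
R(1,1) = 125.42464 + (125.42464 − 217.84928)/3 = 94.61643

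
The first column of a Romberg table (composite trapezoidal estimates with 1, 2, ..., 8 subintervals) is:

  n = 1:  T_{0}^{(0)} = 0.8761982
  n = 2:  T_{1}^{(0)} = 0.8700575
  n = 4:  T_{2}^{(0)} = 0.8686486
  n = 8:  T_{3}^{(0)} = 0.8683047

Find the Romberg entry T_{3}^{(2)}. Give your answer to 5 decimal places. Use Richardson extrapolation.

T_{2}^{(1)} = (4·0.8686486 − 0.8700575) / 3 = 0.8681790
T_{3}^{(1)} = 0.8683047 + (0.8683047 − 0.8686486)/3 = 0.8681901
T_{3}^{(2)} = 0.8681901 + (0.8681901 − 0.8681790)/15 = 0.8681908

0.86819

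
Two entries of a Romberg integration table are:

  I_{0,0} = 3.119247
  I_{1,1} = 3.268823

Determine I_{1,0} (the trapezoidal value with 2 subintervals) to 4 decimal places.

3.2314

From I_{1,1} = (4·I_{1,0} − I_{0,0})/3, solve for I_{1,0}:
4·I_{1,0} = 3·3.268823 + 3.119247 = 12.925716
I_{1,0} = 3.231429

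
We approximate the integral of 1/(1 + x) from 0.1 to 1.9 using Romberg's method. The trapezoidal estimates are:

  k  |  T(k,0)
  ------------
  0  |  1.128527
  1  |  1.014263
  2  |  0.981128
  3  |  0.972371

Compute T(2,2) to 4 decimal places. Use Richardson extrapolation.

0.9697

Richardson extrapolation on the trapezoidal column (denominator 4−1=3):
T(1,1) = (4·1.014263 − 1.128527) / 3 = 0.976175
T(2,1) = (4·0.981128 − 1.014263) / 3 = 0.970083
T(2,2) = (16·0.970083 − 0.976175) / 15 = 0.969677
(Column j=1 coincides with Simpson's rule on the same nodes.)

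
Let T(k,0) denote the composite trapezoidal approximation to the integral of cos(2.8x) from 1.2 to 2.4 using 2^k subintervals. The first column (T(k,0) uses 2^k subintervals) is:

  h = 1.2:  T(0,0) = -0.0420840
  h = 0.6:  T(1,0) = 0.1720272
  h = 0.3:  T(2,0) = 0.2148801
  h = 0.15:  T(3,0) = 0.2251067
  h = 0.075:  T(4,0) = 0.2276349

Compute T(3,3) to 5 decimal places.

Richardson extrapolation on the trapezoidal column (denominator 4−1=3):
T(1,1) = (4·0.1720272 − (-0.0420840)) / 3 = 0.2433976
T(2,1) = 0.2148801 + (0.2148801 − 0.1720272)/3 = 0.2291644
T(3,1) = 0.2251067 + (0.2251067 − 0.2148801)/3 = 0.2285156
T(2,2) = 0.2291644 + (0.2291644 − 0.2433976)/15 = 0.2282155
T(3,2) = 0.2285156 + (0.2285156 − 0.2291644)/15 = 0.2284723
T(3,3) = (64·0.2284723 − 0.2282155) / 63 = 0.2284764
(Column j=1 coincides with Simpson's rule on the same nodes.)

0.22848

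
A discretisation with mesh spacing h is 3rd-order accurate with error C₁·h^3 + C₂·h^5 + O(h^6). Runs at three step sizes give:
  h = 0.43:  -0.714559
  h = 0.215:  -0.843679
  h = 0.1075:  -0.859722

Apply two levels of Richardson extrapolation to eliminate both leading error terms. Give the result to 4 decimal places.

First eliminate the h^3 term (factor 2^3 = 8):
  B₁ = (8·(-0.843679) − (-0.714559))/7 = -0.862125
  B₂ = (8·(-0.859722) − (-0.843679))/7 = -0.862014
Then eliminate the h^5 term (factor 2^5 = 32):
  (32·(-0.862014) − (-0.862125))/31 = -0.862010

-0.8620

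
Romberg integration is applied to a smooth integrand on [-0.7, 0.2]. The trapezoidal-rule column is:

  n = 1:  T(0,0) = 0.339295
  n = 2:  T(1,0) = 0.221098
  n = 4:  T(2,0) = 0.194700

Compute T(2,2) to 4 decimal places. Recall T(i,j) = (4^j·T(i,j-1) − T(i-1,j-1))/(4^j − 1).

0.1862

Richardson extrapolation on the trapezoidal column (denominator 4−1=3):
T(1,1) = (4·0.221098 − 0.339295) / 3 = 0.181699
T(2,1) = 0.194700 + (0.194700 − 0.221098)/3 = 0.185901
T(2,2) = (16·0.185901 − 0.181699) / 15 = 0.186181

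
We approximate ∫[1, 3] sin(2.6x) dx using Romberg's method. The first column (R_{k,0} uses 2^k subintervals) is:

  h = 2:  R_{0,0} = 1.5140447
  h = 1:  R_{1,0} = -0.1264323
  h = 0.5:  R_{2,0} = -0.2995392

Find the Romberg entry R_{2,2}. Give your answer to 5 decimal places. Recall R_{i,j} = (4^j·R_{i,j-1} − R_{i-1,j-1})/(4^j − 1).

-0.33617

Richardson extrapolation on the trapezoidal column (denominator 4−1=3):
R_{1,1} = -0.1264323 + (-0.1264323 − 1.5140447)/3 = -0.6732580
R_{2,1} = (4·(-0.2995392) − (-0.1264323)) / 3 = -0.3572415
R_{2,2} = (16·(-0.3572415) − (-0.6732580)) / 15 = -0.3361737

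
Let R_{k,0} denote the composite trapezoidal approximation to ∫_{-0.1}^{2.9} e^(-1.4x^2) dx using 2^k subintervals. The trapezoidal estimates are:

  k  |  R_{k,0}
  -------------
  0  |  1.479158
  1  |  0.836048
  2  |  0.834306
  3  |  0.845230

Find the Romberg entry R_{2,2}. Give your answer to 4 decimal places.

R_{1,1} = (4·0.836048 − 1.479158) / 3 = 0.621678
R_{2,1} = (4·0.834306 − 0.836048) / 3 = 0.833725
R_{2,2} = 0.833725 + (0.833725 − 0.621678)/15 = 0.847861
(Column j=1 coincides with Simpson's rule on the same nodes.)

0.8479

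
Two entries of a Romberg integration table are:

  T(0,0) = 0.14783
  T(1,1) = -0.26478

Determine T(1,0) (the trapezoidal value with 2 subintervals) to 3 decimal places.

From T(1,1) = (4·T(1,0) − T(0,0))/3, solve for T(1,0):
4·T(1,0) = 3·(-0.26478) + 0.14783 = -0.64651
T(1,0) = -0.16163

-0.162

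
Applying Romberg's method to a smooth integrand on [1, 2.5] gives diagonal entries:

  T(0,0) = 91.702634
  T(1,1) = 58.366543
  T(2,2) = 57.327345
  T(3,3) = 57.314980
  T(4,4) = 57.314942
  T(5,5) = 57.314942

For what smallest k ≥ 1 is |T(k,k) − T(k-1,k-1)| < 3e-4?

|T(1,1) − T(0,0)| = 33.336091 ≥ 3e-4
|T(2,2) − T(1,1)| = 1.039198 ≥ 3e-4
|T(3,3) − T(2,2)| = 0.012365 ≥ 3e-4
|T(4,4) − T(3,3)| = 0.000038 < 3e-4

k = 4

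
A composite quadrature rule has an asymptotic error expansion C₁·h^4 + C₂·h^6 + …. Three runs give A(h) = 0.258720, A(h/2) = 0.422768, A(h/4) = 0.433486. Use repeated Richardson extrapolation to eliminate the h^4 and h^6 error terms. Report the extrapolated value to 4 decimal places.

0.4342

First eliminate the h^4 term (factor 2^4 = 16):
  B₁ = (16·0.422768 − 0.258720)/15 = 0.433705
  B₂ = (16·0.433486 − 0.422768)/15 = 0.434201
Then eliminate the h^6 term (factor 2^6 = 64):
  (64·0.434201 − 0.433705)/63 = 0.434209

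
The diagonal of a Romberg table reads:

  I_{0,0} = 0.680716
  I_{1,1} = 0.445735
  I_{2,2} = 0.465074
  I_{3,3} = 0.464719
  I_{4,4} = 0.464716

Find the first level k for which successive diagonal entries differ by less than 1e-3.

|I_{1,1} − I_{0,0}| = 0.234981 ≥ 1e-3
|I_{2,2} − I_{1,1}| = 0.019339 ≥ 1e-3
|I_{3,3} − I_{2,2}| = 0.000355 < 1e-3

k = 3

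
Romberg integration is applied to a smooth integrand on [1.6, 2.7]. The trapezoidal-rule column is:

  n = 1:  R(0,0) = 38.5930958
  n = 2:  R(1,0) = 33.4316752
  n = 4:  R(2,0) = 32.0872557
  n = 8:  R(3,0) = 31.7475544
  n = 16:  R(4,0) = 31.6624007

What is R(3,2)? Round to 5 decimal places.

31.63400

R(2,1) = 32.0872557 + (32.0872557 − 33.4316752)/3 = 31.6391159
R(3,1) = 31.7475544 + (31.7475544 − 32.0872557)/3 = 31.6343206
R(3,2) = 31.6343206 + (31.6343206 − 31.6391159)/15 = 31.6340009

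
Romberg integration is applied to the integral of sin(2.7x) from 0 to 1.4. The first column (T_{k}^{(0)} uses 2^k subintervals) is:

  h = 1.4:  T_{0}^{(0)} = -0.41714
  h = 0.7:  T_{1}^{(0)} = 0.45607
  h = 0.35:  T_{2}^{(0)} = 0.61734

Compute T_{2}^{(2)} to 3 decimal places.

0.666

Richardson extrapolation on the trapezoidal column (denominator 4−1=3):
T_{1}^{(1)} = (4·0.45607 − (-0.41714)) / 3 = 0.74714
T_{2}^{(1)} = 0.61734 + (0.61734 − 0.45607)/3 = 0.67110
T_{2}^{(2)} = (16·0.67110 − 0.74714) / 15 = 0.66603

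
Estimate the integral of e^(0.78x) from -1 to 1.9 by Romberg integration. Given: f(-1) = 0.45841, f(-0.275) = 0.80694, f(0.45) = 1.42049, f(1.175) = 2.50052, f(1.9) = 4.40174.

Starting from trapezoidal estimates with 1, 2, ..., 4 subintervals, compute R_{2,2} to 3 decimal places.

5.056

R_{0,0} (trapezoid, 1 panel, h=2.9000): 7.04722
R_{1,0} (trapezoid, 2 panels, h=1.4500): 5.58332
R_{2,0} (trapezoid, 4 panels, h=0.7250): 5.18957
R_{1,1} = 5.58332 + (5.58332 − 7.04722)/3 = 5.09535
R_{2,1} = 5.18957 + (5.18957 − 5.58332)/3 = 5.05832
R_{2,2} = 5.05832 + (5.05832 − 5.09535)/15 = 5.05585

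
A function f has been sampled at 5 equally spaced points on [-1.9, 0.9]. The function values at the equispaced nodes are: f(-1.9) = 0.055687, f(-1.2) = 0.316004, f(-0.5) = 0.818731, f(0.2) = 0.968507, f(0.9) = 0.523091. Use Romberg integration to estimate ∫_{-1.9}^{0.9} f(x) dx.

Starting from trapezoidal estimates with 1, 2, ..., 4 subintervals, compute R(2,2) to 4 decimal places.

R(0,0) (trapezoid, 1 panel, h=2.8000): 0.810289
R(1,0) (trapezoid, 2 panels, h=1.4000): 1.551368
R(2,0) (trapezoid, 4 panels, h=0.7000): 1.674842
R(1,1) = 1.551368 + (1.551368 − 0.810289)/3 = 1.798394
R(2,1) = 1.674842 + (1.674842 − 1.551368)/3 = 1.716000
R(2,2) = 1.716000 + (1.716000 − 1.798394)/15 = 1.710507

1.7105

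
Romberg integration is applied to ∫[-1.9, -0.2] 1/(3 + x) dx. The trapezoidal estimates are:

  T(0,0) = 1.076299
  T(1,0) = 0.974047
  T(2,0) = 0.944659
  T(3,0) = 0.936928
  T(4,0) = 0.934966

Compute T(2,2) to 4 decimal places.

Richardson extrapolation on the trapezoidal column (denominator 4−1=3):
T(1,1) = (4·0.974047 − 1.076299) / 3 = 0.939963
T(2,1) = (4·0.944659 − 0.974047) / 3 = 0.934863
T(2,2) = (16·0.934863 − 0.939963) / 15 = 0.934523

0.9345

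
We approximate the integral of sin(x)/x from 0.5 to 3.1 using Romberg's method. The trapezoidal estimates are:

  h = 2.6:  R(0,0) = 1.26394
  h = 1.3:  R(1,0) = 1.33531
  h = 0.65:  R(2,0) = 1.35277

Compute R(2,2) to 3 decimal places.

1.359

Richardson extrapolation on the trapezoidal column (denominator 4−1=3):
R(1,1) = 1.33531 + (1.33531 − 1.26394)/3 = 1.35910
R(2,1) = 1.35277 + (1.35277 − 1.33531)/3 = 1.35859
R(2,2) = (16·1.35859 − 1.35910) / 15 = 1.35856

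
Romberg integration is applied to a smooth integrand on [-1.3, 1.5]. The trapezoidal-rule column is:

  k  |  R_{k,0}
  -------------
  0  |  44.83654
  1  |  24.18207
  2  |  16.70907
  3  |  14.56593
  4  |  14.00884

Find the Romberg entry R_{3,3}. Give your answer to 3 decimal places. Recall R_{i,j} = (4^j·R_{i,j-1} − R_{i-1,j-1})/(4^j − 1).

13.824

Richardson extrapolation on the trapezoidal column (denominator 4−1=3):
R_{1,1} = 24.18207 + (24.18207 − 44.83654)/3 = 17.29725
R_{2,1} = (4·16.70907 − 24.18207) / 3 = 14.21807
R_{3,1} = (4·14.56593 − 16.70907) / 3 = 13.85155
R_{2,2} = (16·14.21807 − 17.29725) / 15 = 14.01279
R_{3,2} = 13.85155 + (13.85155 − 14.21807)/15 = 13.82712
R_{3,3} = 13.82712 + (13.82712 − 14.01279)/63 = 13.82417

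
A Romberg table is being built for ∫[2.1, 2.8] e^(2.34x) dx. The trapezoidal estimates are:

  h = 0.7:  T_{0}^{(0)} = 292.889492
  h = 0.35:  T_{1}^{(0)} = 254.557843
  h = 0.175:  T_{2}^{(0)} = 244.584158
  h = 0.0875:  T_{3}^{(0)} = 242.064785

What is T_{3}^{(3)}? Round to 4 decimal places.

T_{1}^{(1)} = (4·254.557843 − 292.889492) / 3 = 241.780627
T_{2}^{(1)} = (4·244.584158 − 254.557843) / 3 = 241.259596
T_{3}^{(1)} = (4·242.064785 − 244.584158) / 3 = 241.224994
T_{2}^{(2)} = (16·241.259596 − 241.780627) / 15 = 241.224861
T_{3}^{(2)} = 241.224994 + (241.224994 − 241.259596)/15 = 241.222687
T_{3}^{(3)} = 241.222687 + (241.222687 − 241.224861)/63 = 241.222652

241.2227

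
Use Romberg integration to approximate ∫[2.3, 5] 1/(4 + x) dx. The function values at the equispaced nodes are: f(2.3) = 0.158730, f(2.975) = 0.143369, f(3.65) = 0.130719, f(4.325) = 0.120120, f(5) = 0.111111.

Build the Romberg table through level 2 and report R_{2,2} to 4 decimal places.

R_{0,0} (trapezoid, 1 panel, h=2.7000): 0.364285
R_{1,0} (trapezoid, 2 panels, h=1.3500): 0.358613
R_{2,0} (trapezoid, 4 panels, h=0.6750): 0.357162
R_{1,1} = 0.358613 + (0.358613 − 0.364285)/3 = 0.356722
R_{2,1} = 0.357162 + (0.357162 − 0.358613)/3 = 0.356678
R_{2,2} = 0.356678 + (0.356678 − 0.356722)/15 = 0.356675

0.3567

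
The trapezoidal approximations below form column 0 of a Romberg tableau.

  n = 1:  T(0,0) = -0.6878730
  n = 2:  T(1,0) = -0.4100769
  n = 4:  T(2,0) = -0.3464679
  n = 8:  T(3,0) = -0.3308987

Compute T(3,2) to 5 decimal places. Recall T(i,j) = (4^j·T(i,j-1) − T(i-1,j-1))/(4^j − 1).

-0.32574

T(2,1) = (4·(-0.3464679) − (-0.4100769)) / 3 = -0.3252649
T(3,1) = -0.3308987 + (-0.3308987 − (-0.3464679))/3 = -0.3257090
T(3,2) = -0.3257090 + (-0.3257090 − (-0.3252649))/15 = -0.3257386
(Column j=1 coincides with Simpson's rule on the same nodes.)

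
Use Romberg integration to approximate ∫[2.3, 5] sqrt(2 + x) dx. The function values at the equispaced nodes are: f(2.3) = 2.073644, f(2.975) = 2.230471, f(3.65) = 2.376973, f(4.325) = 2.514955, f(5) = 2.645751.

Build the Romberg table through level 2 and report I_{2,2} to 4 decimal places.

I_{0,0} (trapezoid, 1 panel, h=2.7000): 6.371183
I_{1,0} (trapezoid, 2 panels, h=1.3500): 6.394505
I_{2,0} (trapezoid, 4 panels, h=0.6750): 6.400415
I_{1,1} = 6.394505 + (6.394505 − 6.371183)/3 = 6.402279
I_{2,1} = 6.400415 + (6.400415 − 6.394505)/3 = 6.402385
I_{2,2} = 6.402385 + (6.402385 − 6.402279)/15 = 6.402392

6.4024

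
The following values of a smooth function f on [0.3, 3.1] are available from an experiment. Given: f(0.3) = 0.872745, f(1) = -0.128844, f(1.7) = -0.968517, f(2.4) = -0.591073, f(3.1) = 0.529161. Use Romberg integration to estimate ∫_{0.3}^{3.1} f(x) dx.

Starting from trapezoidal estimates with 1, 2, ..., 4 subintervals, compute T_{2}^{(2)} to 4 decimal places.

T_{0}^{(0)} (trapezoid, 1 panel, h=2.8000): 1.962668
T_{1}^{(0)} (trapezoid, 2 panels, h=1.4000): -0.374590
T_{2}^{(0)} (trapezoid, 4 panels, h=0.7000): -0.691237
T_{1}^{(1)} = -0.374590 + (-0.374590 − 1.962668)/3 = -1.153676
T_{2}^{(1)} = -0.691237 + (-0.691237 − (-0.374590))/3 = -0.796786
T_{2}^{(2)} = -0.796786 + (-0.796786 − (-1.153676))/15 = -0.772993

-0.7730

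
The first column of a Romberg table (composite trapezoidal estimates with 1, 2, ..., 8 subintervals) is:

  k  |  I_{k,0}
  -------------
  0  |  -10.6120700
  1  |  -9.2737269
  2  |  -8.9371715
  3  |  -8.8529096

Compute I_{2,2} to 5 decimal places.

Richardson extrapolation on the trapezoidal column (denominator 4−1=3):
I_{1,1} = (4·(-9.2737269) − (-10.6120700)) / 3 = -8.8276125
I_{2,1} = (4·(-8.9371715) − (-9.2737269)) / 3 = -8.8249864
I_{2,2} = -8.8249864 + (-8.8249864 − (-8.8276125))/15 = -8.8248113
(Column j=1 coincides with Simpson's rule on the same nodes.)

-8.82481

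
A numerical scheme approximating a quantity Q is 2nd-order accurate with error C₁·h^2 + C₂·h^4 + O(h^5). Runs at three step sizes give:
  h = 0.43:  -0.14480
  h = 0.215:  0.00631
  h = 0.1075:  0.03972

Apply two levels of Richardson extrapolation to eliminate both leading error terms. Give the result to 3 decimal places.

First eliminate the h^2 term (factor 2^2 = 4):
  B₁ = (4·0.00631 − (-0.14480))/3 = 0.05668
  B₂ = (4·0.03972 − 0.00631)/3 = 0.05086
Then eliminate the h^4 term (factor 2^4 = 16):
  (16·0.05086 − 0.05668)/15 = 0.05047

0.050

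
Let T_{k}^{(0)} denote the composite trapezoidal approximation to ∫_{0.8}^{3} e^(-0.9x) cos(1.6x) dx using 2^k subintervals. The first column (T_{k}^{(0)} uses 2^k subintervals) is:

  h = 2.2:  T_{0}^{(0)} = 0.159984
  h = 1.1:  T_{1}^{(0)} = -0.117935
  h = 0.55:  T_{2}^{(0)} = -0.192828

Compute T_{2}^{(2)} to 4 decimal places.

Richardson extrapolation on the trapezoidal column (denominator 4−1=3):
T_{1}^{(1)} = -0.117935 + (-0.117935 − 0.159984)/3 = -0.210575
T_{2}^{(1)} = (4·(-0.192828) − (-0.117935)) / 3 = -0.217792
T_{2}^{(2)} = -0.217792 + (-0.217792 − (-0.210575))/15 = -0.218273

-0.2183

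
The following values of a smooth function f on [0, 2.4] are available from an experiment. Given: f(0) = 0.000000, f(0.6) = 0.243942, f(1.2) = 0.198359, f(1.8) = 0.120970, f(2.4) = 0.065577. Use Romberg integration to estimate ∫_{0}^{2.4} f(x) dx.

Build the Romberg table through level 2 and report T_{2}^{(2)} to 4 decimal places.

T_{0}^{(0)} (trapezoid, 1 panel, h=2.4000): 0.078692
T_{1}^{(0)} (trapezoid, 2 panels, h=1.2000): 0.277377
T_{2}^{(0)} (trapezoid, 4 panels, h=0.6000): 0.357636
T_{1}^{(1)} = 0.277377 + (0.277377 − 0.078692)/3 = 0.343605
T_{2}^{(1)} = 0.357636 + (0.357636 − 0.277377)/3 = 0.384389
T_{2}^{(2)} = 0.384389 + (0.384389 − 0.343605)/15 = 0.387108

0.3871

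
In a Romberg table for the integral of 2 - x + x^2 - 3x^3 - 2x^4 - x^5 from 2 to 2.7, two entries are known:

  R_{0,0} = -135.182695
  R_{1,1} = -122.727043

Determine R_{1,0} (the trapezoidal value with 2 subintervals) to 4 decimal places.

From R_{1,1} = (4·R_{1,0} − R_{0,0})/3, solve for R_{1,0}:
4·R_{1,0} = 3·(-122.727043) + (-135.182695) = -503.363824
R_{1,0} = -125.840956

-125.8410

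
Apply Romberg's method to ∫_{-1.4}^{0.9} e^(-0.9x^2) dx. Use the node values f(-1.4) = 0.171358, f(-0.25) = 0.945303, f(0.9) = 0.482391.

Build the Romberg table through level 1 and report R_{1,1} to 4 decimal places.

R_{0,0} (trapezoid, 1 panel, h=2.3000): 0.751811
R_{1,0} (trapezoid, 2 panels, h=1.1500): 1.463004
R_{1,1} = 1.463004 + (1.463004 − 0.751811)/3 = 1.700068

1.7001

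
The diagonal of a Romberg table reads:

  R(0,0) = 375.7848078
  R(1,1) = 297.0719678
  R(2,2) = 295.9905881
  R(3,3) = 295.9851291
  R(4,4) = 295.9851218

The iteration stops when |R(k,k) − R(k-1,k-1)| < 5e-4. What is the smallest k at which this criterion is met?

|R(1,1) − R(0,0)| = 78.7128400 ≥ 5e-4
|R(2,2) − R(1,1)| = 1.0813797 ≥ 5e-4
|R(3,3) − R(2,2)| = 0.0054590 ≥ 5e-4
|R(4,4) − R(3,3)| = 0.0000073 < 5e-4

k = 4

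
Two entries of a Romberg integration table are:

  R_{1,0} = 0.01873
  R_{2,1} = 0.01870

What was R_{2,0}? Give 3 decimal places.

From R_{2,1} = (4·R_{2,0} − R_{1,0})/3, solve for R_{2,0}:
4·R_{2,0} = 3·0.01870 + 0.01873 = 0.07483
R_{2,0} = 0.01871

0.019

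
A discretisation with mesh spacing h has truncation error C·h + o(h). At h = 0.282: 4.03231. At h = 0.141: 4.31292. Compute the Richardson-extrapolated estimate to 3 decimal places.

The leading error scales as h; refining by a factor of 2 reduces it by 2^1 = 2.
Extrapolated value = (2·A(h/2) − A(h)) / (2 − 1)
= (2·4.31292 − 4.03231) / 1
= 4.59353 / 1 = 4.59353

4.594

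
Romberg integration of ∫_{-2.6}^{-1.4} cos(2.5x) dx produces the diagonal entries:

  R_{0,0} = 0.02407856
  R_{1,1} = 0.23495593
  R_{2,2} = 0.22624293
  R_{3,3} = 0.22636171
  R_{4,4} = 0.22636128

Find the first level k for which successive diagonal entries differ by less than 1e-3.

|R_{1,1} − R_{0,0}| = 0.21087737 ≥ 1e-3
|R_{2,2} − R_{1,1}| = 0.00871300 ≥ 1e-3
|R_{3,3} − R_{2,2}| = 0.00011878 < 1e-3

k = 3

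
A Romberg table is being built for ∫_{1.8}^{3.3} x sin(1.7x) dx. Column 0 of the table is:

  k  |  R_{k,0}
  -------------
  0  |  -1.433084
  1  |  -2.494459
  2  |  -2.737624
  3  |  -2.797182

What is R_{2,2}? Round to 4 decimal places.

R_{1,1} = (4·(-2.494459) − (-1.433084)) / 3 = -2.848251
R_{2,1} = (4·(-2.737624) − (-2.494459)) / 3 = -2.818679
R_{2,2} = -2.818679 + (-2.818679 − (-2.848251))/15 = -2.816708

-2.8167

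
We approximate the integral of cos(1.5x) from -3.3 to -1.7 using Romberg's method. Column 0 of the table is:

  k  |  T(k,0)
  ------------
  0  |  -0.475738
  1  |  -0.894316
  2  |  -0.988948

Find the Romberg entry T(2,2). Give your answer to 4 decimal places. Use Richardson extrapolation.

-1.0196

T(1,1) = -0.894316 + (-0.894316 − (-0.475738))/3 = -1.033842
T(2,1) = (4·(-0.988948) − (-0.894316)) / 3 = -1.020492
T(2,2) = -1.020492 + (-1.020492 − (-1.033842))/15 = -1.019602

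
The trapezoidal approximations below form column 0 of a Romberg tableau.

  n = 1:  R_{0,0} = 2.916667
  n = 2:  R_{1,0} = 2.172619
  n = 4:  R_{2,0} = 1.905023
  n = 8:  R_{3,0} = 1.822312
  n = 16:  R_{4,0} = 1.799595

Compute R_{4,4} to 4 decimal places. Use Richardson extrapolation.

Richardson extrapolation on the trapezoidal column (denominator 4−1=3):
R_{1,1} = (4·2.172619 − 2.916667) / 3 = 1.924603
R_{2,1} = 1.905023 + (1.905023 − 2.172619)/3 = 1.815824
R_{3,1} = 1.822312 + (1.822312 − 1.905023)/3 = 1.794742
R_{4,1} = 1.799595 + (1.799595 − 1.822312)/3 = 1.792023
R_{2,2} = 1.815824 + (1.815824 − 1.924603)/15 = 1.808572
R_{3,2} = (16·1.794742 − 1.815824) / 15 = 1.793337
R_{4,2} = (16·1.792023 − 1.794742) / 15 = 1.791842
R_{3,3} = (64·1.793337 − 1.808572) / 63 = 1.793095
R_{4,3} = 1.791842 + (1.791842 − 1.793337)/63 = 1.791818
R_{4,4} = 1.791818 + (1.791818 − 1.793095)/255 = 1.791813

1.7918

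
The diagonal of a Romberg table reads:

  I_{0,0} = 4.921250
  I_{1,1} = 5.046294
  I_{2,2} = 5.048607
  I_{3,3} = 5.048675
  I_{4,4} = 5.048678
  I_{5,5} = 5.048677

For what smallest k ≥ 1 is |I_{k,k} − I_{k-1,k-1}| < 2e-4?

|I_{1,1} − I_{0,0}| = 0.125044 ≥ 2e-4
|I_{2,2} − I_{1,1}| = 0.002313 ≥ 2e-4
|I_{3,3} − I_{2,2}| = 0.000068 < 2e-4

k = 3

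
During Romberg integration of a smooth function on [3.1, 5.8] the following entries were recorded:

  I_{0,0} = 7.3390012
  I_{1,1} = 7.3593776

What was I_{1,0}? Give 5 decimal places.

From I_{1,1} = (4·I_{1,0} − I_{0,0})/3, solve for I_{1,0}:
4·I_{1,0} = 3·7.3593776 + 7.3390012 = 29.4171340
I_{1,0} = 7.3542835

7.35428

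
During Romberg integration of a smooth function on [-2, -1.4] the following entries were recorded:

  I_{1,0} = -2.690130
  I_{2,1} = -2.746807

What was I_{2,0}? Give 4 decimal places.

From I_{2,1} = (4·I_{2,0} − I_{1,0})/3, solve for I_{2,0}:
4·I_{2,0} = 3·(-2.746807) + (-2.690130) = -10.930551
I_{2,0} = -2.732638

-2.7326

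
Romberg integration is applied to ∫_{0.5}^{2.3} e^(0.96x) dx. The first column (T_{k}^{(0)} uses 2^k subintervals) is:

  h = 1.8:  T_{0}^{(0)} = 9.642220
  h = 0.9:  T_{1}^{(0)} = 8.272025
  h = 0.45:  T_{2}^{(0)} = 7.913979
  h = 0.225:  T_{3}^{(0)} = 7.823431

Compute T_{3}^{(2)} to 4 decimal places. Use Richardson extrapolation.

7.7932

T_{2}^{(1)} = (4·7.913979 − 8.272025) / 3 = 7.794630
T_{3}^{(1)} = (4·7.823431 − 7.913979) / 3 = 7.793248
T_{3}^{(2)} = (16·7.793248 − 7.794630) / 15 = 7.793156
(Column j=1 coincides with Simpson's rule on the same nodes.)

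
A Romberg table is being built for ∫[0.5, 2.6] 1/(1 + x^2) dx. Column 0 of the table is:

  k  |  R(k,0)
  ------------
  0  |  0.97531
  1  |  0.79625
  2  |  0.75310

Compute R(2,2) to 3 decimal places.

0.739

R(1,1) = (4·0.79625 − 0.97531) / 3 = 0.73656
R(2,1) = 0.75310 + (0.75310 − 0.79625)/3 = 0.73872
R(2,2) = (16·0.73872 − 0.73656) / 15 = 0.73886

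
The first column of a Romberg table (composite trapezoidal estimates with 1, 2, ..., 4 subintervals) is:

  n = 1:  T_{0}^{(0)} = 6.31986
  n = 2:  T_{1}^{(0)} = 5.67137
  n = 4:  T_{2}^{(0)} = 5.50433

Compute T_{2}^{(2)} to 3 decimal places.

5.448

Richardson extrapolation on the trapezoidal column (denominator 4−1=3):
T_{1}^{(1)} = 5.67137 + (5.67137 − 6.31986)/3 = 5.45521
T_{2}^{(1)} = (4·5.50433 − 5.67137) / 3 = 5.44865
T_{2}^{(2)} = (16·5.44865 − 5.45521) / 15 = 5.44821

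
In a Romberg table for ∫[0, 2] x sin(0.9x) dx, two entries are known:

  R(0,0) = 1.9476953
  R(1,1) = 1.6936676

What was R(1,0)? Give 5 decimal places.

1.75717

From R(1,1) = (4·R(1,0) − R(0,0))/3, solve for R(1,0):
4·R(1,0) = 3·1.6936676 + 1.9476953 = 7.0286981
R(1,0) = 1.7571745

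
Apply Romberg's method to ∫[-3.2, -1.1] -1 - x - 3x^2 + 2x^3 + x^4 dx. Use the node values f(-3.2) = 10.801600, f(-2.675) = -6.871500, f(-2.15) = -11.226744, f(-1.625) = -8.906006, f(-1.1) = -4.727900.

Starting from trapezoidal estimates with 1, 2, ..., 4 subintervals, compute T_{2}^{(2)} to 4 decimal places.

T_{0}^{(0)} (trapezoid, 1 panel, h=2.1000): 6.377385
T_{1}^{(0)} (trapezoid, 2 panels, h=1.0500): -8.599389
T_{2}^{(0)} (trapezoid, 4 panels, h=0.5250): -12.582885
T_{1}^{(1)} = -8.599389 + (-8.599389 − 6.377385)/3 = -13.591647
T_{2}^{(1)} = -12.582885 + (-12.582885 − (-8.599389))/3 = -13.910717
T_{2}^{(2)} = -13.910717 + (-13.910717 − (-13.591647))/15 = -13.931988

-13.9320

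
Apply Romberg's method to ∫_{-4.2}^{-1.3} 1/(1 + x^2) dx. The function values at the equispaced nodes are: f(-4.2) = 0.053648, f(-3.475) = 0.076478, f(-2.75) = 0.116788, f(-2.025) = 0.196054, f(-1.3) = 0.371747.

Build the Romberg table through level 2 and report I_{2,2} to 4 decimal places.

0.4221

I_{0,0} (trapezoid, 1 panel, h=2.9000): 0.616823
I_{1,0} (trapezoid, 2 panels, h=1.4500): 0.477754
I_{2,0} (trapezoid, 4 panels, h=0.7250): 0.436463
I_{1,1} = 0.477754 + (0.477754 − 0.616823)/3 = 0.431398
I_{2,1} = 0.436463 + (0.436463 − 0.477754)/3 = 0.422699
I_{2,2} = 0.422699 + (0.422699 − 0.431398)/15 = 0.422119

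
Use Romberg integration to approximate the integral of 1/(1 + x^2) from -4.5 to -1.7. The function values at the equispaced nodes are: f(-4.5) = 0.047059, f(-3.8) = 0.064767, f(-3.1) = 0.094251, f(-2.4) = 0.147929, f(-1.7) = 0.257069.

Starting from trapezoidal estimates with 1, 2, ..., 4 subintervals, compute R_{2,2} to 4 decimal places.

R_{0,0} (trapezoid, 1 panel, h=2.8000): 0.425779
R_{1,0} (trapezoid, 2 panels, h=1.4000): 0.344841
R_{2,0} (trapezoid, 4 panels, h=0.7000): 0.321308
R_{1,1} = 0.344841 + (0.344841 − 0.425779)/3 = 0.317862
R_{2,1} = 0.321308 + (0.321308 − 0.344841)/3 = 0.313464
R_{2,2} = 0.313464 + (0.313464 − 0.317862)/15 = 0.313171

0.3132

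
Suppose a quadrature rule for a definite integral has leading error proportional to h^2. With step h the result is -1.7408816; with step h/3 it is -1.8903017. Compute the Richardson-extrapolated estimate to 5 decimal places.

-1.90898

The leading error scales as h^2; refining by a factor of 3 reduces it by 3^2 = 9.
Extrapolated value = (9·A(h/3) − A(h)) / (9 − 1)
= (9·(-1.8903017) − (-1.7408816)) / 8
= -15.2718337 / 8 = -1.9089792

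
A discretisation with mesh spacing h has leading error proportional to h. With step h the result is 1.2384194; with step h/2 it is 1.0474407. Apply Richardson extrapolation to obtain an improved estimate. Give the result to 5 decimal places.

0.85646

Extrapolated value = (2·A(h/2) − A(h)) / (2 − 1)
= (2·1.0474407 − 1.2384194) / 1
= 0.8564620 / 1 = 0.8564620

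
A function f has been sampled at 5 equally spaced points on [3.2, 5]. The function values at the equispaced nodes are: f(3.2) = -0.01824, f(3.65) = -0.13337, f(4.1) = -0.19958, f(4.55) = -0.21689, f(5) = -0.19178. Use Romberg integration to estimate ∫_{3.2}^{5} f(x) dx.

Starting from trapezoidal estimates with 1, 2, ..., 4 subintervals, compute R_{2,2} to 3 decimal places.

R_{0,0} (trapezoid, 1 panel, h=1.8000): -0.18902
R_{1,0} (trapezoid, 2 panels, h=0.9000): -0.27413
R_{2,0} (trapezoid, 4 panels, h=0.4500): -0.29468
R_{1,1} = -0.27413 + (-0.27413 − (-0.18902))/3 = -0.30250
R_{2,1} = -0.29468 + (-0.29468 − (-0.27413))/3 = -0.30153
R_{2,2} = -0.30153 + (-0.30153 − (-0.30250))/15 = -0.30147

-0.301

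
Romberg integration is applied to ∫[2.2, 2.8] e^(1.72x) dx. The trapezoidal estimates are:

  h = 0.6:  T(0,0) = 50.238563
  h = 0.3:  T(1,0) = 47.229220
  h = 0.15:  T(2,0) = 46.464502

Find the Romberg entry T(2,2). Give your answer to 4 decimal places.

Richardson extrapolation on the trapezoidal column (denominator 4−1=3):
T(1,1) = 47.229220 + (47.229220 − 50.238563)/3 = 46.226106
T(2,1) = (4·46.464502 − 47.229220) / 3 = 46.209596
T(2,2) = (16·46.209596 − 46.226106) / 15 = 46.208495

46.2085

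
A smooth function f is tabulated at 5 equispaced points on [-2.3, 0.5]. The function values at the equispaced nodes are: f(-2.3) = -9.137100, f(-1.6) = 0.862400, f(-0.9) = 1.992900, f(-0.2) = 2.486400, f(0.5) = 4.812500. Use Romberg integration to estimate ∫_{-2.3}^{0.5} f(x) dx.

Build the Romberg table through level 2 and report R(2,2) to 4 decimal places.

3.1361

R(0,0) (trapezoid, 1 panel, h=2.8000): -6.054440
R(1,0) (trapezoid, 2 panels, h=1.4000): -0.237160
R(2,0) (trapezoid, 4 panels, h=0.7000): 2.225580
R(1,1) = -0.237160 + (-0.237160 − (-6.054440))/3 = 1.701933
R(2,1) = 2.225580 + (2.225580 − (-0.237160))/3 = 3.046493
R(2,2) = 3.046493 + (3.046493 − 1.701933)/15 = 3.136130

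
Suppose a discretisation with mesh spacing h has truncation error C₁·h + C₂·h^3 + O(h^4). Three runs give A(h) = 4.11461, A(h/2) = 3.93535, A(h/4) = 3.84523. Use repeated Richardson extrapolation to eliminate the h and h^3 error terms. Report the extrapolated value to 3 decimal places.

First eliminate the h term (factor 2^1 = 2):
  B₁ = (2·3.93535 − 4.11461)/1 = 3.75609
  B₂ = (2·3.84523 − 3.93535)/1 = 3.75511
Then eliminate the h^3 term (factor 2^3 = 8):
  (8·3.75511 − 3.75609)/7 = 3.75497

3.755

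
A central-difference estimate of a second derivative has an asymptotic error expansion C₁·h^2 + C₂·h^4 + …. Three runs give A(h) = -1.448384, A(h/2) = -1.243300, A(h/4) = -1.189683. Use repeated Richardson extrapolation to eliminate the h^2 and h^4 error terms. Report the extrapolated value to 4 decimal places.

-1.1716

First eliminate the h^2 term (factor 2^2 = 4):
  B₁ = (4·(-1.243300) − (-1.448384))/3 = -1.174939
  B₂ = (4·(-1.189683) − (-1.243300))/3 = -1.171811
Then eliminate the h^4 term (factor 2^4 = 16):
  (16·(-1.171811) − (-1.174939))/15 = -1.171602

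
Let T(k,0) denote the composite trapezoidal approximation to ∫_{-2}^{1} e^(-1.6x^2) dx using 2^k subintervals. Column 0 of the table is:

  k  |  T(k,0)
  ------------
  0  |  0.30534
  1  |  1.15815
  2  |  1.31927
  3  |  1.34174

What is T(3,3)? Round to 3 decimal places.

T(1,1) = 1.15815 + (1.15815 − 0.30534)/3 = 1.44242
T(2,1) = (4·1.31927 − 1.15815) / 3 = 1.37298
T(3,1) = (4·1.34174 − 1.31927) / 3 = 1.34923
T(2,2) = 1.37298 + (1.37298 − 1.44242)/15 = 1.36835
T(3,2) = (16·1.34923 − 1.37298) / 15 = 1.34765
T(3,3) = (64·1.34765 − 1.36835) / 63 = 1.34732

1.347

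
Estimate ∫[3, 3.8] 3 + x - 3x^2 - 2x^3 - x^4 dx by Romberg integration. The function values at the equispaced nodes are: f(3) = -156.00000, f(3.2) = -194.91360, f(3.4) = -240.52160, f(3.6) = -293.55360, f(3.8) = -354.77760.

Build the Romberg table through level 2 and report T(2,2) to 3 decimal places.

-196.379

T(0,0) (trapezoid, 1 panel, h=0.8000): -204.31104
T(1,0) (trapezoid, 2 panels, h=0.4000): -198.36416
T(2,0) (trapezoid, 4 panels, h=0.2000): -196.87552
T(1,1) = -198.36416 + (-198.36416 − (-204.31104))/3 = -196.38187
T(2,1) = -196.87552 + (-196.87552 − (-198.36416))/3 = -196.37931
T(2,2) = -196.37931 + (-196.37931 − (-196.38187))/15 = -196.37914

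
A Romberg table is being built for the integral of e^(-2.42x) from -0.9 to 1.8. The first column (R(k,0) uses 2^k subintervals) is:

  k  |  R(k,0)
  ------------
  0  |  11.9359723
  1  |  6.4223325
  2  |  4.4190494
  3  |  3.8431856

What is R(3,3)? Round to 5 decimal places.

3.64375

Richardson extrapolation on the trapezoidal column (denominator 4−1=3):
R(1,1) = (4·6.4223325 − 11.9359723) / 3 = 4.5844526
R(2,1) = (4·4.4190494 − 6.4223325) / 3 = 3.7512884
R(3,1) = (4·3.8431856 − 4.4190494) / 3 = 3.6512310
R(2,2) = (16·3.7512884 − 4.5844526) / 15 = 3.6957441
R(3,2) = 3.6512310 + (3.6512310 − 3.7512884)/15 = 3.6445605
R(3,3) = 3.6445605 + (3.6445605 − 3.6957441)/63 = 3.6437481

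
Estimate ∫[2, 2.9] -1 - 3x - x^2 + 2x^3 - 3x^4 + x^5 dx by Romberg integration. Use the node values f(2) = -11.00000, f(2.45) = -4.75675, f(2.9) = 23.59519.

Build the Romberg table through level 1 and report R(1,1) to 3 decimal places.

R(0,0) (trapezoid, 1 panel, h=0.9000): 5.66784
R(1,0) (trapezoid, 2 panels, h=0.4500): 0.69338
R(1,1) = 0.69338 + (0.69338 − 5.66784)/3 = -0.96477

-0.965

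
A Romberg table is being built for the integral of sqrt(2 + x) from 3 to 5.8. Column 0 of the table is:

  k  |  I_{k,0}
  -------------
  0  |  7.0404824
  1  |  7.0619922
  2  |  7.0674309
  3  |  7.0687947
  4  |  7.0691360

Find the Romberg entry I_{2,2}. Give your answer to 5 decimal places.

I_{1,1} = (4·7.0619922 − 7.0404824) / 3 = 7.0691621
I_{2,1} = (4·7.0674309 − 7.0619922) / 3 = 7.0692438
I_{2,2} = (16·7.0692438 − 7.0691621) / 15 = 7.0692492
(Column j=1 coincides with Simpson's rule on the same nodes.)

7.06925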